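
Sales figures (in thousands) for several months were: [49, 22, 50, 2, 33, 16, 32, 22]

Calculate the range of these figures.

48

Step 1: Identify the maximum value: max = 50
Step 2: Identify the minimum value: min = 2
Step 3: Range = max - min = 50 - 2 = 48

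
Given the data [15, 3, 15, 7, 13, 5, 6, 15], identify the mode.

15

Step 1: Count the frequency of each value:
  3: appears 1 time(s)
  5: appears 1 time(s)
  6: appears 1 time(s)
  7: appears 1 time(s)
  13: appears 1 time(s)
  15: appears 3 time(s)
Step 2: The value 15 appears most frequently (3 times).
Step 3: Mode = 15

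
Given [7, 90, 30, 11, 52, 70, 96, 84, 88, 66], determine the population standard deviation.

31.4045

Step 1: Compute the mean: 59.4
Step 2: Sum of squared deviations from the mean: 9862.4
Step 3: Population variance = 9862.4 / 10 = 986.24
Step 4: Standard deviation = sqrt(986.24) = 31.4045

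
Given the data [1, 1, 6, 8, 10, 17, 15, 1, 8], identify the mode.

1

Step 1: Count the frequency of each value:
  1: appears 3 time(s)
  6: appears 1 time(s)
  8: appears 2 time(s)
  10: appears 1 time(s)
  15: appears 1 time(s)
  17: appears 1 time(s)
Step 2: The value 1 appears most frequently (3 times).
Step 3: Mode = 1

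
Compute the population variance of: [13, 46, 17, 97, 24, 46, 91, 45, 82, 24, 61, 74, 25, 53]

722.2653

Step 1: Compute the mean: (13 + 46 + 17 + 97 + 24 + 46 + 91 + 45 + 82 + 24 + 61 + 74 + 25 + 53) / 14 = 49.8571
Step 2: Compute squared deviations from the mean:
  (13 - 49.8571)^2 = 1358.449
  (46 - 49.8571)^2 = 14.8776
  (17 - 49.8571)^2 = 1079.5918
  (97 - 49.8571)^2 = 2222.449
  (24 - 49.8571)^2 = 668.5918
  (46 - 49.8571)^2 = 14.8776
  (91 - 49.8571)^2 = 1692.7347
  (45 - 49.8571)^2 = 23.5918
  (82 - 49.8571)^2 = 1033.1633
  (24 - 49.8571)^2 = 668.5918
  (61 - 49.8571)^2 = 124.1633
  (74 - 49.8571)^2 = 582.8776
  (25 - 49.8571)^2 = 617.8776
  (53 - 49.8571)^2 = 9.8776
Step 3: Sum of squared deviations = 10111.7143
Step 4: Population variance = 10111.7143 / 14 = 722.2653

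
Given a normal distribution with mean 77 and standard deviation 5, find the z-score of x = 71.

-1.2

Step 1: Recall the z-score formula: z = (x - mu) / sigma
Step 2: Substitute values: z = (71 - 77) / 5
Step 3: z = -6 / 5 = -1.2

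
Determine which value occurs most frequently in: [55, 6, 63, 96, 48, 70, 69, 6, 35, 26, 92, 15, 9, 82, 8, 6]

6

Step 1: Count the frequency of each value:
  6: appears 3 time(s)
  8: appears 1 time(s)
  9: appears 1 time(s)
  15: appears 1 time(s)
  26: appears 1 time(s)
  35: appears 1 time(s)
  48: appears 1 time(s)
  55: appears 1 time(s)
  63: appears 1 time(s)
  69: appears 1 time(s)
  70: appears 1 time(s)
  82: appears 1 time(s)
  92: appears 1 time(s)
  96: appears 1 time(s)
Step 2: The value 6 appears most frequently (3 times).
Step 3: Mode = 6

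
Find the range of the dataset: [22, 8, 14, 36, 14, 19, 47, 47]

39

Step 1: Identify the maximum value: max = 47
Step 2: Identify the minimum value: min = 8
Step 3: Range = max - min = 47 - 8 = 39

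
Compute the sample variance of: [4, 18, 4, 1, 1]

50.3

Step 1: Compute the mean: (4 + 18 + 4 + 1 + 1) / 5 = 5.6
Step 2: Compute squared deviations from the mean:
  (4 - 5.6)^2 = 2.56
  (18 - 5.6)^2 = 153.76
  (4 - 5.6)^2 = 2.56
  (1 - 5.6)^2 = 21.16
  (1 - 5.6)^2 = 21.16
Step 3: Sum of squared deviations = 201.2
Step 4: Sample variance = 201.2 / 4 = 50.3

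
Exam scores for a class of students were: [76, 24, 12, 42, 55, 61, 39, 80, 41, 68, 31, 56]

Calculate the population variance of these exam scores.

400.8542

Step 1: Compute the mean: (76 + 24 + 12 + 42 + 55 + 61 + 39 + 80 + 41 + 68 + 31 + 56) / 12 = 48.75
Step 2: Compute squared deviations from the mean:
  (76 - 48.75)^2 = 742.5625
  (24 - 48.75)^2 = 612.5625
  (12 - 48.75)^2 = 1350.5625
  (42 - 48.75)^2 = 45.5625
  (55 - 48.75)^2 = 39.0625
  (61 - 48.75)^2 = 150.0625
  (39 - 48.75)^2 = 95.0625
  (80 - 48.75)^2 = 976.5625
  (41 - 48.75)^2 = 60.0625
  (68 - 48.75)^2 = 370.5625
  (31 - 48.75)^2 = 315.0625
  (56 - 48.75)^2 = 52.5625
Step 3: Sum of squared deviations = 4810.25
Step 4: Population variance = 4810.25 / 12 = 400.8542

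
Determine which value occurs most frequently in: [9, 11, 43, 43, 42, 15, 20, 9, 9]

9

Step 1: Count the frequency of each value:
  9: appears 3 time(s)
  11: appears 1 time(s)
  15: appears 1 time(s)
  20: appears 1 time(s)
  42: appears 1 time(s)
  43: appears 2 time(s)
Step 2: The value 9 appears most frequently (3 times).
Step 3: Mode = 9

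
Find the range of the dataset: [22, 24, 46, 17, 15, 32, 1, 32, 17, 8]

45

Step 1: Identify the maximum value: max = 46
Step 2: Identify the minimum value: min = 1
Step 3: Range = max - min = 46 - 1 = 45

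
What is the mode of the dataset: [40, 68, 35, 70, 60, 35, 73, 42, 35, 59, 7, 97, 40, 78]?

35

Step 1: Count the frequency of each value:
  7: appears 1 time(s)
  35: appears 3 time(s)
  40: appears 2 time(s)
  42: appears 1 time(s)
  59: appears 1 time(s)
  60: appears 1 time(s)
  68: appears 1 time(s)
  70: appears 1 time(s)
  73: appears 1 time(s)
  78: appears 1 time(s)
  97: appears 1 time(s)
Step 2: The value 35 appears most frequently (3 times).
Step 3: Mode = 35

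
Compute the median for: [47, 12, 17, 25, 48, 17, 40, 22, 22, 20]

22

Step 1: Sort the data in ascending order: [12, 17, 17, 20, 22, 22, 25, 40, 47, 48]
Step 2: The number of values is n = 10.
Step 3: Since n is even, the median is the average of positions 5 and 6:
  Median = (22 + 22) / 2 = 22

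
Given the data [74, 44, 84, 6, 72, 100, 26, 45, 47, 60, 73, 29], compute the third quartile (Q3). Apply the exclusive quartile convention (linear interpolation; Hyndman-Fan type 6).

73.75

Step 1: Sort the data: [6, 26, 29, 44, 45, 47, 60, 72, 73, 74, 84, 100]
Step 2: n = 12
Step 3: Using the exclusive quartile method:
  Q1 = 32.75
  Q2 (median) = 53.5
  Q3 = 73.75
  IQR = Q3 - Q1 = 73.75 - 32.75 = 41
Step 4: Q3 = 73.75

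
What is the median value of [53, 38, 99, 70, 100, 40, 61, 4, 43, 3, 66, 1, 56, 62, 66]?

56

Step 1: Sort the data in ascending order: [1, 3, 4, 38, 40, 43, 53, 56, 61, 62, 66, 66, 70, 99, 100]
Step 2: The number of values is n = 15.
Step 3: Since n is odd, the median is the middle value at position 8: 56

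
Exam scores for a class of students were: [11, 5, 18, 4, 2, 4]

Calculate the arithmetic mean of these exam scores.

7.3333

Step 1: Sum all values: 11 + 5 + 18 + 4 + 2 + 4 = 44
Step 2: Count the number of values: n = 6
Step 3: Mean = sum / n = 44 / 6 = 7.3333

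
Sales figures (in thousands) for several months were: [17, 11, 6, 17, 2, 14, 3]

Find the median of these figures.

11

Step 1: Sort the data in ascending order: [2, 3, 6, 11, 14, 17, 17]
Step 2: The number of values is n = 7.
Step 3: Since n is odd, the median is the middle value at position 4: 11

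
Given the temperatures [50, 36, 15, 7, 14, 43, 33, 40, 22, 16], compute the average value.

27.6

Step 1: Sum all values: 50 + 36 + 15 + 7 + 14 + 43 + 33 + 40 + 22 + 16 = 276
Step 2: Count the number of values: n = 10
Step 3: Mean = sum / n = 276 / 10 = 27.6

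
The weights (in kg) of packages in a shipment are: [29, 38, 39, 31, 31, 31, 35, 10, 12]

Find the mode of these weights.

31

Step 1: Count the frequency of each value:
  10: appears 1 time(s)
  12: appears 1 time(s)
  29: appears 1 time(s)
  31: appears 3 time(s)
  35: appears 1 time(s)
  38: appears 1 time(s)
  39: appears 1 time(s)
Step 2: The value 31 appears most frequently (3 times).
Step 3: Mode = 31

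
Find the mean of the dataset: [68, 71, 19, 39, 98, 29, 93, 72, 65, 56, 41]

59.1818

Step 1: Sum all values: 68 + 71 + 19 + 39 + 98 + 29 + 93 + 72 + 65 + 56 + 41 = 651
Step 2: Count the number of values: n = 11
Step 3: Mean = sum / n = 651 / 11 = 59.1818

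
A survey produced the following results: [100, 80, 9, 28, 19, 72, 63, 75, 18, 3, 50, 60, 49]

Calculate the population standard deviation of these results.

29.2123

Step 1: Compute the mean: 48.1538
Step 2: Sum of squared deviations from the mean: 11093.6923
Step 3: Population variance = 11093.6923 / 13 = 853.3609
Step 4: Standard deviation = sqrt(853.3609) = 29.2123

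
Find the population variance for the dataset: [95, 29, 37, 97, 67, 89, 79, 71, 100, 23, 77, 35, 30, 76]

728.0867

Step 1: Compute the mean: (95 + 29 + 37 + 97 + 67 + 89 + 79 + 71 + 100 + 23 + 77 + 35 + 30 + 76) / 14 = 64.6429
Step 2: Compute squared deviations from the mean:
  (95 - 64.6429)^2 = 921.5561
  (29 - 64.6429)^2 = 1270.4133
  (37 - 64.6429)^2 = 764.1276
  (97 - 64.6429)^2 = 1046.9847
  (67 - 64.6429)^2 = 5.5561
  (89 - 64.6429)^2 = 593.2704
  (79 - 64.6429)^2 = 206.1276
  (71 - 64.6429)^2 = 40.4133
  (100 - 64.6429)^2 = 1250.1276
  (23 - 64.6429)^2 = 1734.1276
  (77 - 64.6429)^2 = 152.699
  (35 - 64.6429)^2 = 878.699
  (30 - 64.6429)^2 = 1200.1276
  (76 - 64.6429)^2 = 128.9847
Step 3: Sum of squared deviations = 10193.2143
Step 4: Population variance = 10193.2143 / 14 = 728.0867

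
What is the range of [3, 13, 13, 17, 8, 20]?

17

Step 1: Identify the maximum value: max = 20
Step 2: Identify the minimum value: min = 3
Step 3: Range = max - min = 20 - 3 = 17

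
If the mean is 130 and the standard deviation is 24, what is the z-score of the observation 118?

-0.5

Step 1: Recall the z-score formula: z = (x - mu) / sigma
Step 2: Substitute values: z = (118 - 130) / 24
Step 3: z = -12 / 24 = -0.5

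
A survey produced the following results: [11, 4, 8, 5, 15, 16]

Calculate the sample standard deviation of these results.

5.0365

Step 1: Compute the mean: 9.8333
Step 2: Sum of squared deviations from the mean: 126.8333
Step 3: Sample variance = 126.8333 / 5 = 25.3667
Step 4: Standard deviation = sqrt(25.3667) = 5.0365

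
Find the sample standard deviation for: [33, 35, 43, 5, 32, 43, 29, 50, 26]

12.9561

Step 1: Compute the mean: 32.8889
Step 2: Sum of squared deviations from the mean: 1342.8889
Step 3: Sample variance = 1342.8889 / 8 = 167.8611
Step 4: Standard deviation = sqrt(167.8611) = 12.9561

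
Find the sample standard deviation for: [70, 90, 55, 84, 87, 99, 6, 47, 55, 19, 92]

30.8058

Step 1: Compute the mean: 64
Step 2: Sum of squared deviations from the mean: 9490
Step 3: Sample variance = 9490 / 10 = 949
Step 4: Standard deviation = sqrt(949) = 30.8058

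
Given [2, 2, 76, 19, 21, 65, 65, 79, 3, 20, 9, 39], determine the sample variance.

904.9697

Step 1: Compute the mean: (2 + 2 + 76 + 19 + 21 + 65 + 65 + 79 + 3 + 20 + 9 + 39) / 12 = 33.3333
Step 2: Compute squared deviations from the mean:
  (2 - 33.3333)^2 = 981.7778
  (2 - 33.3333)^2 = 981.7778
  (76 - 33.3333)^2 = 1820.4444
  (19 - 33.3333)^2 = 205.4444
  (21 - 33.3333)^2 = 152.1111
  (65 - 33.3333)^2 = 1002.7778
  (65 - 33.3333)^2 = 1002.7778
  (79 - 33.3333)^2 = 2085.4444
  (3 - 33.3333)^2 = 920.1111
  (20 - 33.3333)^2 = 177.7778
  (9 - 33.3333)^2 = 592.1111
  (39 - 33.3333)^2 = 32.1111
Step 3: Sum of squared deviations = 9954.6667
Step 4: Sample variance = 9954.6667 / 11 = 904.9697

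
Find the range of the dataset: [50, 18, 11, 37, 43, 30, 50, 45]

39

Step 1: Identify the maximum value: max = 50
Step 2: Identify the minimum value: min = 11
Step 3: Range = max - min = 50 - 11 = 39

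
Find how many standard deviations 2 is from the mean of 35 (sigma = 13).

-2.5385

Step 1: Recall the z-score formula: z = (x - mu) / sigma
Step 2: Substitute values: z = (2 - 35) / 13
Step 3: z = -33 / 13 = -2.5385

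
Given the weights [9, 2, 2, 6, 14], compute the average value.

6.6

Step 1: Sum all values: 9 + 2 + 2 + 6 + 14 = 33
Step 2: Count the number of values: n = 5
Step 3: Mean = sum / n = 33 / 5 = 6.6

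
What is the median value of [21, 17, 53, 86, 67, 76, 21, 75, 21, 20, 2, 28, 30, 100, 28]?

28

Step 1: Sort the data in ascending order: [2, 17, 20, 21, 21, 21, 28, 28, 30, 53, 67, 75, 76, 86, 100]
Step 2: The number of values is n = 15.
Step 3: Since n is odd, the median is the middle value at position 8: 28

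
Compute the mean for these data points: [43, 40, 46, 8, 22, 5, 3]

23.8571

Step 1: Sum all values: 43 + 40 + 46 + 8 + 22 + 5 + 3 = 167
Step 2: Count the number of values: n = 7
Step 3: Mean = sum / n = 167 / 7 = 23.8571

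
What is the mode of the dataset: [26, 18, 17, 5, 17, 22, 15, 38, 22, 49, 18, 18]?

18

Step 1: Count the frequency of each value:
  5: appears 1 time(s)
  15: appears 1 time(s)
  17: appears 2 time(s)
  18: appears 3 time(s)
  22: appears 2 time(s)
  26: appears 1 time(s)
  38: appears 1 time(s)
  49: appears 1 time(s)
Step 2: The value 18 appears most frequently (3 times).
Step 3: Mode = 18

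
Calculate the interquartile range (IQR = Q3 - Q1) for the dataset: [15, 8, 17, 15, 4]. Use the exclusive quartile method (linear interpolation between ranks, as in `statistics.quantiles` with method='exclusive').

10

Step 1: Sort the data: [4, 8, 15, 15, 17]
Step 2: n = 5
Step 3: Using the exclusive quartile method:
  Q1 = 6
  Q2 (median) = 15
  Q3 = 16
  IQR = Q3 - Q1 = 16 - 6 = 10
Step 4: IQR = 10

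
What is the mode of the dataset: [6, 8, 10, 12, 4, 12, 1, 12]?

12

Step 1: Count the frequency of each value:
  1: appears 1 time(s)
  4: appears 1 time(s)
  6: appears 1 time(s)
  8: appears 1 time(s)
  10: appears 1 time(s)
  12: appears 3 time(s)
Step 2: The value 12 appears most frequently (3 times).
Step 3: Mode = 12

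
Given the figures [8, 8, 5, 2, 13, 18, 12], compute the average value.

9.4286

Step 1: Sum all values: 8 + 8 + 5 + 2 + 13 + 18 + 12 = 66
Step 2: Count the number of values: n = 7
Step 3: Mean = sum / n = 66 / 7 = 9.4286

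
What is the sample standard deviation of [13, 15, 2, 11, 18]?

6.0581

Step 1: Compute the mean: 11.8
Step 2: Sum of squared deviations from the mean: 146.8
Step 3: Sample variance = 146.8 / 4 = 36.7
Step 4: Standard deviation = sqrt(36.7) = 6.0581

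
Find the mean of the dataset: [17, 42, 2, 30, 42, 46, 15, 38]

29

Step 1: Sum all values: 17 + 42 + 2 + 30 + 42 + 46 + 15 + 38 = 232
Step 2: Count the number of values: n = 8
Step 3: Mean = sum / n = 232 / 8 = 29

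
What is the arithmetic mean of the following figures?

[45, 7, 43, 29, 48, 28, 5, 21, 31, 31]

28.8

Step 1: Sum all values: 45 + 7 + 43 + 29 + 48 + 28 + 5 + 21 + 31 + 31 = 288
Step 2: Count the number of values: n = 10
Step 3: Mean = sum / n = 288 / 10 = 28.8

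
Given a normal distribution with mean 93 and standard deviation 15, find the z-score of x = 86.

-0.4667

Step 1: Recall the z-score formula: z = (x - mu) / sigma
Step 2: Substitute values: z = (86 - 93) / 15
Step 3: z = -7 / 15 = -0.4667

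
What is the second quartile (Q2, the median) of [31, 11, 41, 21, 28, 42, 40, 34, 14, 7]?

29.5

Step 1: Sort the data: [7, 11, 14, 21, 28, 31, 34, 40, 41, 42]
Step 2: n = 10
Step 3: Q2 is the median. Since n is even, it is the average of the values at positions 5 and 6:
  Q2 = (28 + 31) / 2 = 29.5
Step 4: Q2 = 29.5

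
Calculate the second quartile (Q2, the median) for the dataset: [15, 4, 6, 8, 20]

8

Step 1: Sort the data: [4, 6, 8, 15, 20]
Step 2: n = 5
Step 3: Q2 is the median. Since n is odd, it is the middle value at position 3: 8
Step 4: Q2 = 8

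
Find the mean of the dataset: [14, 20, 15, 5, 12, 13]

13.1667

Step 1: Sum all values: 14 + 20 + 15 + 5 + 12 + 13 = 79
Step 2: Count the number of values: n = 6
Step 3: Mean = sum / n = 79 / 6 = 13.1667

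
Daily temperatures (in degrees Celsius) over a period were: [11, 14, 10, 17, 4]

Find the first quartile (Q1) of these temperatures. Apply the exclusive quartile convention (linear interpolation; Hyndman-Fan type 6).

7

Step 1: Sort the data: [4, 10, 11, 14, 17]
Step 2: n = 5
Step 3: Using the exclusive quartile method:
  Q1 = 7
  Q2 (median) = 11
  Q3 = 15.5
  IQR = Q3 - Q1 = 15.5 - 7 = 8.5
Step 4: Q1 = 7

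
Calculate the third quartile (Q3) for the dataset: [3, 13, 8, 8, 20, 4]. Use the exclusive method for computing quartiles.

14.75

Step 1: Sort the data: [3, 4, 8, 8, 13, 20]
Step 2: n = 6
Step 3: Using the exclusive quartile method:
  Q1 = 3.75
  Q2 (median) = 8
  Q3 = 14.75
  IQR = Q3 - Q1 = 14.75 - 3.75 = 11
Step 4: Q3 = 14.75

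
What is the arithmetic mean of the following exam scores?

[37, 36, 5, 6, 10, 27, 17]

19.7143

Step 1: Sum all values: 37 + 36 + 5 + 6 + 10 + 27 + 17 = 138
Step 2: Count the number of values: n = 7
Step 3: Mean = sum / n = 138 / 7 = 19.7143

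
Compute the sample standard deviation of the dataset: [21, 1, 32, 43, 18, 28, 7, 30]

13.7425

Step 1: Compute the mean: 22.5
Step 2: Sum of squared deviations from the mean: 1322
Step 3: Sample variance = 1322 / 7 = 188.8571
Step 4: Standard deviation = sqrt(188.8571) = 13.7425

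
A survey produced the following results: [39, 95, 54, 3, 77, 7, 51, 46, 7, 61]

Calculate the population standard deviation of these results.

29.2848

Step 1: Compute the mean: 44
Step 2: Sum of squared deviations from the mean: 8576
Step 3: Population variance = 8576 / 10 = 857.6
Step 4: Standard deviation = sqrt(857.6) = 29.2848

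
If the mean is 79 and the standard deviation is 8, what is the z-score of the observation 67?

-1.5

Step 1: Recall the z-score formula: z = (x - mu) / sigma
Step 2: Substitute values: z = (67 - 79) / 8
Step 3: z = -12 / 8 = -1.5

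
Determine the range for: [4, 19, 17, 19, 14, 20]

16

Step 1: Identify the maximum value: max = 20
Step 2: Identify the minimum value: min = 4
Step 3: Range = max - min = 20 - 4 = 16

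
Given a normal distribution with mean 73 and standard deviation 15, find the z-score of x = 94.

1.4

Step 1: Recall the z-score formula: z = (x - mu) / sigma
Step 2: Substitute values: z = (94 - 73) / 15
Step 3: z = 21 / 15 = 1.4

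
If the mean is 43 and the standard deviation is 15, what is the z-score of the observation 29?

-0.9333

Step 1: Recall the z-score formula: z = (x - mu) / sigma
Step 2: Substitute values: z = (29 - 43) / 15
Step 3: z = -14 / 15 = -0.9333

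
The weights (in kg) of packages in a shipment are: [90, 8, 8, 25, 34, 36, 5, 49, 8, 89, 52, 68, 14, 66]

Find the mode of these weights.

8

Step 1: Count the frequency of each value:
  5: appears 1 time(s)
  8: appears 3 time(s)
  14: appears 1 time(s)
  25: appears 1 time(s)
  34: appears 1 time(s)
  36: appears 1 time(s)
  49: appears 1 time(s)
  52: appears 1 time(s)
  66: appears 1 time(s)
  68: appears 1 time(s)
  89: appears 1 time(s)
  90: appears 1 time(s)
Step 2: The value 8 appears most frequently (3 times).
Step 3: Mode = 8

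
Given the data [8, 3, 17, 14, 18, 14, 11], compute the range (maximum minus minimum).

15

Step 1: Identify the maximum value: max = 18
Step 2: Identify the minimum value: min = 3
Step 3: Range = max - min = 18 - 3 = 15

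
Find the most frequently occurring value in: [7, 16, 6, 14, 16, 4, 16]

16

Step 1: Count the frequency of each value:
  4: appears 1 time(s)
  6: appears 1 time(s)
  7: appears 1 time(s)
  14: appears 1 time(s)
  16: appears 3 time(s)
Step 2: The value 16 appears most frequently (3 times).
Step 3: Mode = 16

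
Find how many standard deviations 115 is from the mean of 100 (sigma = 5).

3

Step 1: Recall the z-score formula: z = (x - mu) / sigma
Step 2: Substitute values: z = (115 - 100) / 5
Step 3: z = 15 / 5 = 3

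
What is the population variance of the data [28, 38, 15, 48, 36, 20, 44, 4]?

202.3594

Step 1: Compute the mean: (28 + 38 + 15 + 48 + 36 + 20 + 44 + 4) / 8 = 29.125
Step 2: Compute squared deviations from the mean:
  (28 - 29.125)^2 = 1.2656
  (38 - 29.125)^2 = 78.7656
  (15 - 29.125)^2 = 199.5156
  (48 - 29.125)^2 = 356.2656
  (36 - 29.125)^2 = 47.2656
  (20 - 29.125)^2 = 83.2656
  (44 - 29.125)^2 = 221.2656
  (4 - 29.125)^2 = 631.2656
Step 3: Sum of squared deviations = 1618.875
Step 4: Population variance = 1618.875 / 8 = 202.3594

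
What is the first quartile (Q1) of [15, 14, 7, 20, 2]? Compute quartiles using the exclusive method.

4.5

Step 1: Sort the data: [2, 7, 14, 15, 20]
Step 2: n = 5
Step 3: Using the exclusive quartile method:
  Q1 = 4.5
  Q2 (median) = 14
  Q3 = 17.5
  IQR = Q3 - Q1 = 17.5 - 4.5 = 13
Step 4: Q1 = 4.5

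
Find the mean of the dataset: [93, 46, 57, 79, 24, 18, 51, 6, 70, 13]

45.7

Step 1: Sum all values: 93 + 46 + 57 + 79 + 24 + 18 + 51 + 6 + 70 + 13 = 457
Step 2: Count the number of values: n = 10
Step 3: Mean = sum / n = 457 / 10 = 45.7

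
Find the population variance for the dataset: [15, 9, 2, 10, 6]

18.64

Step 1: Compute the mean: (15 + 9 + 2 + 10 + 6) / 5 = 8.4
Step 2: Compute squared deviations from the mean:
  (15 - 8.4)^2 = 43.56
  (9 - 8.4)^2 = 0.36
  (2 - 8.4)^2 = 40.96
  (10 - 8.4)^2 = 2.56
  (6 - 8.4)^2 = 5.76
Step 3: Sum of squared deviations = 93.2
Step 4: Population variance = 93.2 / 5 = 18.64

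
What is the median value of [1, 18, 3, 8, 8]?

8

Step 1: Sort the data in ascending order: [1, 3, 8, 8, 18]
Step 2: The number of values is n = 5.
Step 3: Since n is odd, the median is the middle value at position 3: 8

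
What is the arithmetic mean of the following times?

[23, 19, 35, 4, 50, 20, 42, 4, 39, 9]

24.5

Step 1: Sum all values: 23 + 19 + 35 + 4 + 50 + 20 + 42 + 4 + 39 + 9 = 245
Step 2: Count the number of values: n = 10
Step 3: Mean = sum / n = 245 / 10 = 24.5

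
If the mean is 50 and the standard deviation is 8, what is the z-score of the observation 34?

-2

Step 1: Recall the z-score formula: z = (x - mu) / sigma
Step 2: Substitute values: z = (34 - 50) / 8
Step 3: z = -16 / 8 = -2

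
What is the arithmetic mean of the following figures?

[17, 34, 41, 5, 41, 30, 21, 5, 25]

24.3333

Step 1: Sum all values: 17 + 34 + 41 + 5 + 41 + 30 + 21 + 5 + 25 = 219
Step 2: Count the number of values: n = 9
Step 3: Mean = sum / n = 219 / 9 = 24.3333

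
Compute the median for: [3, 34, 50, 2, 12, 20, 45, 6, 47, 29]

24.5

Step 1: Sort the data in ascending order: [2, 3, 6, 12, 20, 29, 34, 45, 47, 50]
Step 2: The number of values is n = 10.
Step 3: Since n is even, the median is the average of positions 5 and 6:
  Median = (20 + 29) / 2 = 24.5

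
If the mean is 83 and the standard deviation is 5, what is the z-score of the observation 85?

0.4

Step 1: Recall the z-score formula: z = (x - mu) / sigma
Step 2: Substitute values: z = (85 - 83) / 5
Step 3: z = 2 / 5 = 0.4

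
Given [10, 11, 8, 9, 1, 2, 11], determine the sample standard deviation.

4.1975

Step 1: Compute the mean: 7.4286
Step 2: Sum of squared deviations from the mean: 105.7143
Step 3: Sample variance = 105.7143 / 6 = 17.619
Step 4: Standard deviation = sqrt(17.619) = 4.1975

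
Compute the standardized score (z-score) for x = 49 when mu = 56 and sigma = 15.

-0.4667

Step 1: Recall the z-score formula: z = (x - mu) / sigma
Step 2: Substitute values: z = (49 - 56) / 15
Step 3: z = -7 / 15 = -0.4667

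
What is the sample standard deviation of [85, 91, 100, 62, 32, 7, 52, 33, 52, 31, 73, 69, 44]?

27.0837

Step 1: Compute the mean: 56.2308
Step 2: Sum of squared deviations from the mean: 8802.3077
Step 3: Sample variance = 8802.3077 / 12 = 733.5256
Step 4: Standard deviation = sqrt(733.5256) = 27.0837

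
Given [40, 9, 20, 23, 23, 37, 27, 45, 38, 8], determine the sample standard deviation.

12.8236

Step 1: Compute the mean: 27
Step 2: Sum of squared deviations from the mean: 1480
Step 3: Sample variance = 1480 / 9 = 164.4444
Step 4: Standard deviation = sqrt(164.4444) = 12.8236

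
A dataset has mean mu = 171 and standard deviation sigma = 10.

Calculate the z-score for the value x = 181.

1

Step 1: Recall the z-score formula: z = (x - mu) / sigma
Step 2: Substitute values: z = (181 - 171) / 10
Step 3: z = 10 / 10 = 1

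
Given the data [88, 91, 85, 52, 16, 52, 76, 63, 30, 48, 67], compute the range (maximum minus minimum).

75

Step 1: Identify the maximum value: max = 91
Step 2: Identify the minimum value: min = 16
Step 3: Range = max - min = 91 - 16 = 75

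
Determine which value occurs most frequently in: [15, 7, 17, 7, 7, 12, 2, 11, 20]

7

Step 1: Count the frequency of each value:
  2: appears 1 time(s)
  7: appears 3 time(s)
  11: appears 1 time(s)
  12: appears 1 time(s)
  15: appears 1 time(s)
  17: appears 1 time(s)
  20: appears 1 time(s)
Step 2: The value 7 appears most frequently (3 times).
Step 3: Mode = 7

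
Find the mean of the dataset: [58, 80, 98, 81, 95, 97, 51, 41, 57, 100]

75.8

Step 1: Sum all values: 58 + 80 + 98 + 81 + 95 + 97 + 51 + 41 + 57 + 100 = 758
Step 2: Count the number of values: n = 10
Step 3: Mean = sum / n = 758 / 10 = 75.8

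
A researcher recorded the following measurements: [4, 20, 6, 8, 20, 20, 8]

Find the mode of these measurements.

20

Step 1: Count the frequency of each value:
  4: appears 1 time(s)
  6: appears 1 time(s)
  8: appears 2 time(s)
  20: appears 3 time(s)
Step 2: The value 20 appears most frequently (3 times).
Step 3: Mode = 20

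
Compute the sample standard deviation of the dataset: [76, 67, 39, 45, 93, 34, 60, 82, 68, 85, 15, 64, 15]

25.6087

Step 1: Compute the mean: 57.1538
Step 2: Sum of squared deviations from the mean: 7869.6923
Step 3: Sample variance = 7869.6923 / 12 = 655.8077
Step 4: Standard deviation = sqrt(655.8077) = 25.6087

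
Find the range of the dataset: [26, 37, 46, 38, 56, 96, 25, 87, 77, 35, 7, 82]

89

Step 1: Identify the maximum value: max = 96
Step 2: Identify the minimum value: min = 7
Step 3: Range = max - min = 96 - 7 = 89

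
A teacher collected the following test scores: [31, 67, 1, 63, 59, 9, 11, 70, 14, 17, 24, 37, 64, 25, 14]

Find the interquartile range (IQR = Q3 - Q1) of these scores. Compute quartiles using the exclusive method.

49

Step 1: Sort the data: [1, 9, 11, 14, 14, 17, 24, 25, 31, 37, 59, 63, 64, 67, 70]
Step 2: n = 15
Step 3: Using the exclusive quartile method:
  Q1 = 14
  Q2 (median) = 25
  Q3 = 63
  IQR = Q3 - Q1 = 63 - 14 = 49
Step 4: IQR = 49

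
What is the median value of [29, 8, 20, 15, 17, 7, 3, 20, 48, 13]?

16

Step 1: Sort the data in ascending order: [3, 7, 8, 13, 15, 17, 20, 20, 29, 48]
Step 2: The number of values is n = 10.
Step 3: Since n is even, the median is the average of positions 5 and 6:
  Median = (15 + 17) / 2 = 16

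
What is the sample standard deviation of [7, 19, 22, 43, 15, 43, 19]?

13.8203

Step 1: Compute the mean: 24
Step 2: Sum of squared deviations from the mean: 1146
Step 3: Sample variance = 1146 / 6 = 191
Step 4: Standard deviation = sqrt(191) = 13.8203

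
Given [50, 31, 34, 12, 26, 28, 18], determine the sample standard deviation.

12.1636

Step 1: Compute the mean: 28.4286
Step 2: Sum of squared deviations from the mean: 887.7143
Step 3: Sample variance = 887.7143 / 6 = 147.9524
Step 4: Standard deviation = sqrt(147.9524) = 12.1636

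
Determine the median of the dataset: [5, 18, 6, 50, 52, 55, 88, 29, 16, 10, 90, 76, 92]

50

Step 1: Sort the data in ascending order: [5, 6, 10, 16, 18, 29, 50, 52, 55, 76, 88, 90, 92]
Step 2: The number of values is n = 13.
Step 3: Since n is odd, the median is the middle value at position 7: 50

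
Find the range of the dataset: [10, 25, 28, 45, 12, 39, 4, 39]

41

Step 1: Identify the maximum value: max = 45
Step 2: Identify the minimum value: min = 4
Step 3: Range = max - min = 45 - 4 = 41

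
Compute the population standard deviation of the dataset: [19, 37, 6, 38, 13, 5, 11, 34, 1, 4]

13.6953

Step 1: Compute the mean: 16.8
Step 2: Sum of squared deviations from the mean: 1875.6
Step 3: Population variance = 1875.6 / 10 = 187.56
Step 4: Standard deviation = sqrt(187.56) = 13.6953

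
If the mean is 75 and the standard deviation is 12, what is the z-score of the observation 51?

-2

Step 1: Recall the z-score formula: z = (x - mu) / sigma
Step 2: Substitute values: z = (51 - 75) / 12
Step 3: z = -24 / 12 = -2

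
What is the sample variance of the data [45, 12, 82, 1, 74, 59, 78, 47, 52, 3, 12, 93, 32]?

991.4231

Step 1: Compute the mean: (45 + 12 + 82 + 1 + 74 + 59 + 78 + 47 + 52 + 3 + 12 + 93 + 32) / 13 = 45.3846
Step 2: Compute squared deviations from the mean:
  (45 - 45.3846)^2 = 0.1479
  (12 - 45.3846)^2 = 1114.5325
  (82 - 45.3846)^2 = 1340.6864
  (1 - 45.3846)^2 = 1969.9941
  (74 - 45.3846)^2 = 818.8402
  (59 - 45.3846)^2 = 185.3787
  (78 - 45.3846)^2 = 1063.7633
  (47 - 45.3846)^2 = 2.6095
  (52 - 45.3846)^2 = 43.7633
  (3 - 45.3846)^2 = 1796.4556
  (12 - 45.3846)^2 = 1114.5325
  (93 - 45.3846)^2 = 2267.2249
  (32 - 45.3846)^2 = 179.1479
Step 3: Sum of squared deviations = 11897.0769
Step 4: Sample variance = 11897.0769 / 12 = 991.4231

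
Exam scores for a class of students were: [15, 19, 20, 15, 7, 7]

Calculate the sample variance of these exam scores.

32.1667

Step 1: Compute the mean: (15 + 19 + 20 + 15 + 7 + 7) / 6 = 13.8333
Step 2: Compute squared deviations from the mean:
  (15 - 13.8333)^2 = 1.3611
  (19 - 13.8333)^2 = 26.6944
  (20 - 13.8333)^2 = 38.0278
  (15 - 13.8333)^2 = 1.3611
  (7 - 13.8333)^2 = 46.6944
  (7 - 13.8333)^2 = 46.6944
Step 3: Sum of squared deviations = 160.8333
Step 4: Sample variance = 160.8333 / 5 = 32.1667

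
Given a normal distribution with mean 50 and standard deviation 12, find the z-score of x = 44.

-0.5

Step 1: Recall the z-score formula: z = (x - mu) / sigma
Step 2: Substitute values: z = (44 - 50) / 12
Step 3: z = -6 / 12 = -0.5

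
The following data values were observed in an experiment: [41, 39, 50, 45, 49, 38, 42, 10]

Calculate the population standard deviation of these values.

11.7872

Step 1: Compute the mean: 39.25
Step 2: Sum of squared deviations from the mean: 1111.5
Step 3: Population variance = 1111.5 / 8 = 138.9375
Step 4: Standard deviation = sqrt(138.9375) = 11.7872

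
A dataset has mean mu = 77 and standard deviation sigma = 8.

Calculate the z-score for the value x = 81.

0.5

Step 1: Recall the z-score formula: z = (x - mu) / sigma
Step 2: Substitute values: z = (81 - 77) / 8
Step 3: z = 4 / 8 = 0.5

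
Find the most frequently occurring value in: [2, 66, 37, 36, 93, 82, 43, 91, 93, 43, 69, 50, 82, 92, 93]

93

Step 1: Count the frequency of each value:
  2: appears 1 time(s)
  36: appears 1 time(s)
  37: appears 1 time(s)
  43: appears 2 time(s)
  50: appears 1 time(s)
  66: appears 1 time(s)
  69: appears 1 time(s)
  82: appears 2 time(s)
  91: appears 1 time(s)
  92: appears 1 time(s)
  93: appears 3 time(s)
Step 2: The value 93 appears most frequently (3 times).
Step 3: Mode = 93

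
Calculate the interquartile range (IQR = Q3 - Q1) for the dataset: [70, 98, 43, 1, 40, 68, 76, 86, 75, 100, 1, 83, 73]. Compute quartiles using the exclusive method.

43

Step 1: Sort the data: [1, 1, 40, 43, 68, 70, 73, 75, 76, 83, 86, 98, 100]
Step 2: n = 13
Step 3: Using the exclusive quartile method:
  Q1 = 41.5
  Q2 (median) = 73
  Q3 = 84.5
  IQR = Q3 - Q1 = 84.5 - 41.5 = 43
Step 4: IQR = 43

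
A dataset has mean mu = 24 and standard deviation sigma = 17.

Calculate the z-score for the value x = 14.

-0.5882

Step 1: Recall the z-score formula: z = (x - mu) / sigma
Step 2: Substitute values: z = (14 - 24) / 17
Step 3: z = -10 / 17 = -0.5882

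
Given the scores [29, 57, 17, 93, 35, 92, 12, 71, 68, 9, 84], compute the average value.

51.5455

Step 1: Sum all values: 29 + 57 + 17 + 93 + 35 + 92 + 12 + 71 + 68 + 9 + 84 = 567
Step 2: Count the number of values: n = 11
Step 3: Mean = sum / n = 567 / 11 = 51.5455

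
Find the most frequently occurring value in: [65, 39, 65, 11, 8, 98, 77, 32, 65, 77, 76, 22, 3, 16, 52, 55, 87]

65

Step 1: Count the frequency of each value:
  3: appears 1 time(s)
  8: appears 1 time(s)
  11: appears 1 time(s)
  16: appears 1 time(s)
  22: appears 1 time(s)
  32: appears 1 time(s)
  39: appears 1 time(s)
  52: appears 1 time(s)
  55: appears 1 time(s)
  65: appears 3 time(s)
  76: appears 1 time(s)
  77: appears 2 time(s)
  87: appears 1 time(s)
  98: appears 1 time(s)
Step 2: The value 65 appears most frequently (3 times).
Step 3: Mode = 65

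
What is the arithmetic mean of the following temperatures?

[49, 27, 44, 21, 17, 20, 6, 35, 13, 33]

26.5

Step 1: Sum all values: 49 + 27 + 44 + 21 + 17 + 20 + 6 + 35 + 13 + 33 = 265
Step 2: Count the number of values: n = 10
Step 3: Mean = sum / n = 265 / 10 = 26.5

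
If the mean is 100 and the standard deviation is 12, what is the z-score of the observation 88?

-1

Step 1: Recall the z-score formula: z = (x - mu) / sigma
Step 2: Substitute values: z = (88 - 100) / 12
Step 3: z = -12 / 12 = -1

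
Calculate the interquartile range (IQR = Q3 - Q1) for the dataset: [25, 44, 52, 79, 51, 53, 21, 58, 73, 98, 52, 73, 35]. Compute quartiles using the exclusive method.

33.5

Step 1: Sort the data: [21, 25, 35, 44, 51, 52, 52, 53, 58, 73, 73, 79, 98]
Step 2: n = 13
Step 3: Using the exclusive quartile method:
  Q1 = 39.5
  Q2 (median) = 52
  Q3 = 73
  IQR = Q3 - Q1 = 73 - 39.5 = 33.5
Step 4: IQR = 33.5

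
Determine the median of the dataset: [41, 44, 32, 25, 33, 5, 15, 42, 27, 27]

29.5

Step 1: Sort the data in ascending order: [5, 15, 25, 27, 27, 32, 33, 41, 42, 44]
Step 2: The number of values is n = 10.
Step 3: Since n is even, the median is the average of positions 5 and 6:
  Median = (27 + 32) / 2 = 29.5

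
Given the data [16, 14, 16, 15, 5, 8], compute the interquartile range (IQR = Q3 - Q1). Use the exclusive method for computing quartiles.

8.75

Step 1: Sort the data: [5, 8, 14, 15, 16, 16]
Step 2: n = 6
Step 3: Using the exclusive quartile method:
  Q1 = 7.25
  Q2 (median) = 14.5
  Q3 = 16
  IQR = Q3 - Q1 = 16 - 7.25 = 8.75
Step 4: IQR = 8.75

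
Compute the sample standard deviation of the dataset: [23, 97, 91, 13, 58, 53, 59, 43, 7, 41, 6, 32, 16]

29.7058

Step 1: Compute the mean: 41.4615
Step 2: Sum of squared deviations from the mean: 10589.2308
Step 3: Sample variance = 10589.2308 / 12 = 882.4359
Step 4: Standard deviation = sqrt(882.4359) = 29.7058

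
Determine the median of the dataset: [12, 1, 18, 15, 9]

12

Step 1: Sort the data in ascending order: [1, 9, 12, 15, 18]
Step 2: The number of values is n = 5.
Step 3: Since n is odd, the median is the middle value at position 3: 12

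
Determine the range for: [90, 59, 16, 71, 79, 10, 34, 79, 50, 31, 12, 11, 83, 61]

80

Step 1: Identify the maximum value: max = 90
Step 2: Identify the minimum value: min = 10
Step 3: Range = max - min = 90 - 10 = 80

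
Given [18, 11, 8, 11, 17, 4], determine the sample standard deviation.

5.3198

Step 1: Compute the mean: 11.5
Step 2: Sum of squared deviations from the mean: 141.5
Step 3: Sample variance = 141.5 / 5 = 28.3
Step 4: Standard deviation = sqrt(28.3) = 5.3198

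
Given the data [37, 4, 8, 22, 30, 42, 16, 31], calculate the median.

26

Step 1: Sort the data in ascending order: [4, 8, 16, 22, 30, 31, 37, 42]
Step 2: The number of values is n = 8.
Step 3: Since n is even, the median is the average of positions 4 and 5:
  Median = (22 + 30) / 2 = 26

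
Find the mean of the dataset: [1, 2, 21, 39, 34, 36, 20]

21.8571

Step 1: Sum all values: 1 + 2 + 21 + 39 + 34 + 36 + 20 = 153
Step 2: Count the number of values: n = 7
Step 3: Mean = sum / n = 153 / 7 = 21.8571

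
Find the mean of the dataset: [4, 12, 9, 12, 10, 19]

11

Step 1: Sum all values: 4 + 12 + 9 + 12 + 10 + 19 = 66
Step 2: Count the number of values: n = 6
Step 3: Mean = sum / n = 66 / 6 = 11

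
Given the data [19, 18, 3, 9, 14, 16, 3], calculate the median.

14

Step 1: Sort the data in ascending order: [3, 3, 9, 14, 16, 18, 19]
Step 2: The number of values is n = 7.
Step 3: Since n is odd, the median is the middle value at position 4: 14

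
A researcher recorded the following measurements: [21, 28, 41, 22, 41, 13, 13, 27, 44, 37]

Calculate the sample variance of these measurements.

134.0111

Step 1: Compute the mean: (21 + 28 + 41 + 22 + 41 + 13 + 13 + 27 + 44 + 37) / 10 = 28.7
Step 2: Compute squared deviations from the mean:
  (21 - 28.7)^2 = 59.29
  (28 - 28.7)^2 = 0.49
  (41 - 28.7)^2 = 151.29
  (22 - 28.7)^2 = 44.89
  (41 - 28.7)^2 = 151.29
  (13 - 28.7)^2 = 246.49
  (13 - 28.7)^2 = 246.49
  (27 - 28.7)^2 = 2.89
  (44 - 28.7)^2 = 234.09
  (37 - 28.7)^2 = 68.89
Step 3: Sum of squared deviations = 1206.1
Step 4: Sample variance = 1206.1 / 9 = 134.0111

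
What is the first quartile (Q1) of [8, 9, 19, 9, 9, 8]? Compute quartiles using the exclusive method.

8

Step 1: Sort the data: [8, 8, 9, 9, 9, 19]
Step 2: n = 6
Step 3: Using the exclusive quartile method:
  Q1 = 8
  Q2 (median) = 9
  Q3 = 11.5
  IQR = Q3 - Q1 = 11.5 - 8 = 3.5
Step 4: Q1 = 8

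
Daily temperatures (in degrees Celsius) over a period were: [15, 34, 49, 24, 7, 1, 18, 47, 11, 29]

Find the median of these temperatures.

21

Step 1: Sort the data in ascending order: [1, 7, 11, 15, 18, 24, 29, 34, 47, 49]
Step 2: The number of values is n = 10.
Step 3: Since n is even, the median is the average of positions 5 and 6:
  Median = (18 + 24) / 2 = 21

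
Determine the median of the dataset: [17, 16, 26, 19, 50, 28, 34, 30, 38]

28

Step 1: Sort the data in ascending order: [16, 17, 19, 26, 28, 30, 34, 38, 50]
Step 2: The number of values is n = 9.
Step 3: Since n is odd, the median is the middle value at position 5: 28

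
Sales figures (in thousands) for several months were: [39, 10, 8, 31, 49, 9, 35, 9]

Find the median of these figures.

20.5

Step 1: Sort the data in ascending order: [8, 9, 9, 10, 31, 35, 39, 49]
Step 2: The number of values is n = 8.
Step 3: Since n is even, the median is the average of positions 4 and 5:
  Median = (10 + 31) / 2 = 20.5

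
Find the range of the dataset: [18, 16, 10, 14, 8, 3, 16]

15

Step 1: Identify the maximum value: max = 18
Step 2: Identify the minimum value: min = 3
Step 3: Range = max - min = 18 - 3 = 15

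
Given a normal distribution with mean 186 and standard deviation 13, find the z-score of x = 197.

0.8462

Step 1: Recall the z-score formula: z = (x - mu) / sigma
Step 2: Substitute values: z = (197 - 186) / 13
Step 3: z = 11 / 13 = 0.8462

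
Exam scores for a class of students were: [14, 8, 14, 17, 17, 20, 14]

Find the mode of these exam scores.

14

Step 1: Count the frequency of each value:
  8: appears 1 time(s)
  14: appears 3 time(s)
  17: appears 2 time(s)
  20: appears 1 time(s)
Step 2: The value 14 appears most frequently (3 times).
Step 3: Mode = 14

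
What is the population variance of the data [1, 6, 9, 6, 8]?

7.6

Step 1: Compute the mean: (1 + 6 + 9 + 6 + 8) / 5 = 6
Step 2: Compute squared deviations from the mean:
  (1 - 6)^2 = 25
  (6 - 6)^2 = 0
  (9 - 6)^2 = 9
  (6 - 6)^2 = 0
  (8 - 6)^2 = 4
Step 3: Sum of squared deviations = 38
Step 4: Population variance = 38 / 5 = 7.6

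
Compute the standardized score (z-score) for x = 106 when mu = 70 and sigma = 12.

3

Step 1: Recall the z-score formula: z = (x - mu) / sigma
Step 2: Substitute values: z = (106 - 70) / 12
Step 3: z = 36 / 12 = 3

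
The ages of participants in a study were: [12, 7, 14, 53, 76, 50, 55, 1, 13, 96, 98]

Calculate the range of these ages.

97

Step 1: Identify the maximum value: max = 98
Step 2: Identify the minimum value: min = 1
Step 3: Range = max - min = 98 - 1 = 97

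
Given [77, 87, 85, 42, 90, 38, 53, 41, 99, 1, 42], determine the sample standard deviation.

30.1409

Step 1: Compute the mean: 59.5455
Step 2: Sum of squared deviations from the mean: 9084.7273
Step 3: Sample variance = 9084.7273 / 10 = 908.4727
Step 4: Standard deviation = sqrt(908.4727) = 30.1409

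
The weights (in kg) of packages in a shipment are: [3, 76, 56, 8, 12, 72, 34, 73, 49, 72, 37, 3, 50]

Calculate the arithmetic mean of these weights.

41.9231

Step 1: Sum all values: 3 + 76 + 56 + 8 + 12 + 72 + 34 + 73 + 49 + 72 + 37 + 3 + 50 = 545
Step 2: Count the number of values: n = 13
Step 3: Mean = sum / n = 545 / 13 = 41.9231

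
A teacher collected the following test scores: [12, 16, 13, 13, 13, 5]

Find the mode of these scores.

13

Step 1: Count the frequency of each value:
  5: appears 1 time(s)
  12: appears 1 time(s)
  13: appears 3 time(s)
  16: appears 1 time(s)
Step 2: The value 13 appears most frequently (3 times).
Step 3: Mode = 13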